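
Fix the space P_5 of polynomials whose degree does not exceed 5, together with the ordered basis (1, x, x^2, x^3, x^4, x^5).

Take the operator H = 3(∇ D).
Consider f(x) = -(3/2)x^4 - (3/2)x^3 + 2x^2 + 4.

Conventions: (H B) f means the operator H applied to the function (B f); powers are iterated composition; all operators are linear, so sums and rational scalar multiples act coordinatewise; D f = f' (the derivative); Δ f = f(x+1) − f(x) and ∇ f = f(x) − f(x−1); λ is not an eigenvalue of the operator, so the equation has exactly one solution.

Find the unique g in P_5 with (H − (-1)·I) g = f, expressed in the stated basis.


write g with unknown coordinates in the stated basis and equate coefficients in (H − (-1)·I) g = f
solving from the highest basis element down gives g = -(3/2)x^4 - (3/2)x^3 + 56x^2 - 27x - 655/2
check: H g = -54x^2 + 27x + 663/2
so H g − (-1)·g = -(3/2)x^4 - (3/2)x^3 + 2x^2 + 4 = f ✓

g(x) = -(3/2)x^4 - (3/2)x^3 + 56x^2 - 27x - 655/2


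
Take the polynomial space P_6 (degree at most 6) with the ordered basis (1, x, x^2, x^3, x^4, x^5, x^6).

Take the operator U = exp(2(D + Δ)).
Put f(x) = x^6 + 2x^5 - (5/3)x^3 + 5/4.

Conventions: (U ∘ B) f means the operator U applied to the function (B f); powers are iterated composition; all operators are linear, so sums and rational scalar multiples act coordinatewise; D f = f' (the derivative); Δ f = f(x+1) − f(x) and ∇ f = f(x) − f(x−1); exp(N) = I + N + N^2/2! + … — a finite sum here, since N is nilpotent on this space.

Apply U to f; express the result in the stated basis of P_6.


order-1 term: 24x^5 + 70x^4 + 80x^3 + 50x^2 + 22x + 8/3
order-2 term: 240x^4 + 800x^3 + 1140x^2 + 840x + 268
order-3 term: 1280x^3 + 4160x^2 + 5280x + 7720/3
order-4 term: 3840x^2 + 10240x + 8000
order-5 term: 6144x + 9728
order-6 term: 4096
the series for exp(2(D + Δ)) f terminates at order 6
exp(2(D + Δ)) f = x^6 + 26x^5 + 310x^4 + (6475/3)x^3 + 9190x^2 + 22526x + 98677/4

the image equals g(x) = x^6 + 26x^5 + 310x^4 + (6475/3)x^3 + 9190x^2 + 22526x + 98677/4


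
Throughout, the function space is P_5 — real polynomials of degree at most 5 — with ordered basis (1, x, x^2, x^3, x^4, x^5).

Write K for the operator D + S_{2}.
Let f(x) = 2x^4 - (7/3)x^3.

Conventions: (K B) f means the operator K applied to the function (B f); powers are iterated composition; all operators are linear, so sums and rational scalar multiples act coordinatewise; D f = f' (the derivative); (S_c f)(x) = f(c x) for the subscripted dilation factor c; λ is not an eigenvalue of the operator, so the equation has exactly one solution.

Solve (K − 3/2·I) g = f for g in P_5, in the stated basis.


write g with unknown coordinates in the stated basis and equate coefficients in (K − 3/2·I) g = f
solving from the highest basis element down gives g = (4/29)x^4 - (502/1131)x^3 + (1004/1885)x^2 - (4016/1885)x - 8032/1885
check: K g = (64/29)x^4 - (3392/1131)x^3 + (1506/1885)x^2 - (6024/1885)x - 12048/1885
so K g − 3/2·g = 2x^4 - (7/3)x^3 = f ✓

g(x) = (4/29)x^4 - (502/1131)x^3 + (1004/1885)x^2 - (4016/1885)x - 8032/1885


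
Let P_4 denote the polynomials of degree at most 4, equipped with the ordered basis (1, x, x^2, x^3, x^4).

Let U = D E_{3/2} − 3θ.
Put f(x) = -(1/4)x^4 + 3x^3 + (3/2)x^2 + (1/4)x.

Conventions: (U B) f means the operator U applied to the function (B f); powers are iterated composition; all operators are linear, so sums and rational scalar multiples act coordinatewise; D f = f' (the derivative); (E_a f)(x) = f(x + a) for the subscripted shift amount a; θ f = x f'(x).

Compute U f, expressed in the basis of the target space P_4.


the result is g(x) = 3x^4 - 28x^3 - (9/2)x^2 + (45/2)x + 173/8

E_{3/2} f = -(1/4)x^4 + (3/2)x^3 + (93/8)x^2 + (173/8)x + 807/64
D E_{3/2} f = -x^3 + (9/2)x^2 + (93/4)x + 173/8
θ f = -x^4 + 9x^3 + 3x^2 + (1/4)x
(-3θ) f = 3x^4 - 27x^3 - 9x^2 - (3/4)x
(D E_{3/2} − 3θ) f = 3x^4 - 28x^3 - (9/2)x^2 + (45/2)x + 173/8


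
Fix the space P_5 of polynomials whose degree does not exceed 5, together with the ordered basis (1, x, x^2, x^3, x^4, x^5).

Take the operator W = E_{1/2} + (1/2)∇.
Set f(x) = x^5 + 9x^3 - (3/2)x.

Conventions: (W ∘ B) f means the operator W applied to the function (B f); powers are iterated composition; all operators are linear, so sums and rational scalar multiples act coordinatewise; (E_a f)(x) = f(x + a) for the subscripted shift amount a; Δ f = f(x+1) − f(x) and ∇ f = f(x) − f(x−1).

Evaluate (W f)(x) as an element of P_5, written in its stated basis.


E_{1/2} f = x^5 + (5/2)x^4 + (23/2)x^3 + (59/4)x^2 + (89/16)x + 13/32
∇ f = 5x^4 - 10x^3 + 37x^2 - 32x + 17/2
((1/2)∇) f = (5/2)x^4 - 5x^3 + (37/2)x^2 - 16x + 17/4
(E_{1/2} + (1/2)∇) f = x^5 + 5x^4 + (13/2)x^3 + (133/4)x^2 - (167/16)x + 149/32

g(x) = x^5 + 5x^4 + (13/2)x^3 + (133/4)x^2 - (167/16)x + 149/32


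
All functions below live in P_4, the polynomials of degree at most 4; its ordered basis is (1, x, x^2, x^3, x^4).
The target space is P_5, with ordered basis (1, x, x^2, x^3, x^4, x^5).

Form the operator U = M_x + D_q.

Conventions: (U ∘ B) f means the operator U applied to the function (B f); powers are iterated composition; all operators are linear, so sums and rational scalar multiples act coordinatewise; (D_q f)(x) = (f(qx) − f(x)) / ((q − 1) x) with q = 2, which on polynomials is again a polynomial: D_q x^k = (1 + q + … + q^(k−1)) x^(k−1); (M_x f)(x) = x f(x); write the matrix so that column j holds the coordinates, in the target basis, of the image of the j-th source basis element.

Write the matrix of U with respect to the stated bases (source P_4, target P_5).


the matrix is [[0, 1, 0, 0, 0]; [1, 0, 3, 0, 0]; [0, 1, 0, 7, 0]; [0, 0, 1, 0, 15]; [0, 0, 0, 1, 0]; [0, 0, 0, 0, 1]] (rows listed top to bottom)

image of 1: x
image of x: x^2 + 1
image of x^2: x^3 + 3x
image of x^3: x^4 + 7x^2
image of x^4: x^5 + 15x^3
each image's coordinates form column j of the matrix


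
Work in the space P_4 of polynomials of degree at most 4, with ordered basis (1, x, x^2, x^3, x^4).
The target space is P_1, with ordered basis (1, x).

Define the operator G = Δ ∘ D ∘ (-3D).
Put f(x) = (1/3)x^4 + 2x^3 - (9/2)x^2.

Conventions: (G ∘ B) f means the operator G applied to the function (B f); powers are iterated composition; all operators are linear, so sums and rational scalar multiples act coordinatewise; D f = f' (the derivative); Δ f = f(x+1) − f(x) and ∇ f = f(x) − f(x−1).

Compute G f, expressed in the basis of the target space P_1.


the image equals g(x) = -24x - 48

D f = (4/3)x^3 + 6x^2 - 9x
(-3D) f = -4x^3 - 18x^2 + 27x
D (-3D) f = -12x^2 - 36x + 27
Δ D (-3D) f = -24x - 48


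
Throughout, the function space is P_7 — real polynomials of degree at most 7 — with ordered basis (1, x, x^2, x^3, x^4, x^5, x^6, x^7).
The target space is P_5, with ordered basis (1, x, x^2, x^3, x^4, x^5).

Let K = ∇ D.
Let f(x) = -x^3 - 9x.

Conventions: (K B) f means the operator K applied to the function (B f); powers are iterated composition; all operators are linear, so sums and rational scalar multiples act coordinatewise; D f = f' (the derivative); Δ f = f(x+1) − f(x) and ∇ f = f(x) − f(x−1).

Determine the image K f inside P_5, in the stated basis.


the image equals g(x) = -6x + 3

D f = -3x^2 - 9
∇ D f = -6x + 3


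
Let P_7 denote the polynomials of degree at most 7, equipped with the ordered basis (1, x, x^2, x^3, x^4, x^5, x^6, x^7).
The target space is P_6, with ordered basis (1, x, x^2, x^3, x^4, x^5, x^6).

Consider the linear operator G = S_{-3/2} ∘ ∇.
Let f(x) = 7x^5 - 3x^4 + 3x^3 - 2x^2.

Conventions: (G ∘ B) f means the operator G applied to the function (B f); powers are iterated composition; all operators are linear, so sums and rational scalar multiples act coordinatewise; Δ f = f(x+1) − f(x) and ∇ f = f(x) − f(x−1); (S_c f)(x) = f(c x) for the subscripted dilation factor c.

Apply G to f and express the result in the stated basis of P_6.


the result is g(x) = (2835/16)x^4 + (1107/4)x^3 + (873/4)x^2 + 90x + 15

∇ f = 35x^4 - 82x^3 + 97x^2 - 60x + 15
S_{-3/2} ∇ f = (2835/16)x^4 + (1107/4)x^3 + (873/4)x^2 + 90x + 15


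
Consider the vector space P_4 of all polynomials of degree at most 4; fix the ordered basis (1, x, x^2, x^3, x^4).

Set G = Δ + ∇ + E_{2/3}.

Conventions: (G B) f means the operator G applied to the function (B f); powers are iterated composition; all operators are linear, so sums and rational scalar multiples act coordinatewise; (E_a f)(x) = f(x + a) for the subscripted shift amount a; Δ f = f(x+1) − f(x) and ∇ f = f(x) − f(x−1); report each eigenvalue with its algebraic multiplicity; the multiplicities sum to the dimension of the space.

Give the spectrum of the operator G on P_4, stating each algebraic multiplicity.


image of 1: 1
image of x: x + 8/3
image of x^2: x^2 + (16/3)x + 4/9
image of x^3: x^3 + 8x^2 + (4/3)x + 62/27
image of x^4: x^4 + (32/3)x^3 + (8/3)x^2 + (248/27)x + 16/81
the matrix is upper triangular; its diagonal is (1, 1, 1, 1, 1)
for a triangular matrix the eigenvalues are the diagonal entries, with algebraic multiplicity their repetition count

λ = 1 (multiplicity 5)


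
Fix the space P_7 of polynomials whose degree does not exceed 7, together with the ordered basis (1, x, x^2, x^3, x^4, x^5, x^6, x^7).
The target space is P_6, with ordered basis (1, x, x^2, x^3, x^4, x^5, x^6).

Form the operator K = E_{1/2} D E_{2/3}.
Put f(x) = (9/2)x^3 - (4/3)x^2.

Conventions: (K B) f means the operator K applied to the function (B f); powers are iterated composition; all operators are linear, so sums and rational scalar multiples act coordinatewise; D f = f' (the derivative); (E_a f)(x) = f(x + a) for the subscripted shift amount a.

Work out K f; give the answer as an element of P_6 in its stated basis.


g(x) = (27/2)x^2 + (173/6)x + 1099/72

E_{2/3} f = (9/2)x^3 + (23/3)x^2 + (38/9)x + 20/27
D E_{2/3} f = (27/2)x^2 + (46/3)x + 38/9
E_{1/2} D E_{2/3} f = (27/2)x^2 + (173/6)x + 1099/72


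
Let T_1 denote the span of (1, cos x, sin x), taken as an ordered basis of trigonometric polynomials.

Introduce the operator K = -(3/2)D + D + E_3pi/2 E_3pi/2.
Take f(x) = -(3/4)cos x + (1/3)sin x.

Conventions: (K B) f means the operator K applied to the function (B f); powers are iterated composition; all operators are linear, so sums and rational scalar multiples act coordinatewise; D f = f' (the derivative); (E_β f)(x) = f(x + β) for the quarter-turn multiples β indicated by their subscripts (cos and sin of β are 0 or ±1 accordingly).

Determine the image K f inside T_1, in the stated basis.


D f = (1/3)cos x + (3/4)sin x
(-(3/2)D) f = -(1/2)cos x - (9/8)sin x
D f = (1/3)cos x + (3/4)sin x
E_3pi/2 f = -(1/3)cos x - (3/4)sin x
E_3pi/2 E_3pi/2 f = (3/4)cos x - (1/3)sin x
(-(3/2)D + D + E_3pi/2 E_3pi/2) f = (7/12)cos x - (17/24)sin x

the result is g(x) = (7/12)cos x - (17/24)sin x


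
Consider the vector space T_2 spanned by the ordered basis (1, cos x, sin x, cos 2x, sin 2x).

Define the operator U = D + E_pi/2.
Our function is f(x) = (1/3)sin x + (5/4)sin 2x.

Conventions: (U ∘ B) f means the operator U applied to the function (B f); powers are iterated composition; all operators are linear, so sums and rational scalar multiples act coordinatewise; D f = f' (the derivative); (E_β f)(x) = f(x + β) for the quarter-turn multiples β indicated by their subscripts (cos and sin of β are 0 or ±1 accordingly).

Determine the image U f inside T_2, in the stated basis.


D f = (1/3)cos x + (5/2)cos 2x
E_pi/2 f = (1/3)cos x - (5/4)sin 2x
(D + E_pi/2) f = (2/3)cos x + (5/2)cos 2x - (5/4)sin 2x

g(x) = (2/3)cos x + (5/2)cos 2x - (5/4)sin 2x


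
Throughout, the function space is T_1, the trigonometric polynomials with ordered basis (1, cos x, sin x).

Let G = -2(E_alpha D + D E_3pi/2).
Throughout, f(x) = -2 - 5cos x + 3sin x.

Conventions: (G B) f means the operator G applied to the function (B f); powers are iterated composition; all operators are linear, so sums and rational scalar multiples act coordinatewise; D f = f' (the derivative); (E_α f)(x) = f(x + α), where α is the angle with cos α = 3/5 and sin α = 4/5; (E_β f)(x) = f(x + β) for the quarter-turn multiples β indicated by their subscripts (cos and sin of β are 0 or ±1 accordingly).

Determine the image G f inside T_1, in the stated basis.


D f = 3cos x + 5sin x
E_alpha D f = (29/5)cos x + (3/5)sin x
E_3pi/2 f = -2 - 3cos x - 5sin x
D E_3pi/2 f = -5cos x + 3sin x
(E_alpha D + D E_3pi/2) f = (4/5)cos x + (18/5)sin x
(-2(E_alpha D + D E_3pi/2)) f = -(8/5)cos x - (36/5)sin x

g(x) = -(8/5)cos x - (36/5)sin x


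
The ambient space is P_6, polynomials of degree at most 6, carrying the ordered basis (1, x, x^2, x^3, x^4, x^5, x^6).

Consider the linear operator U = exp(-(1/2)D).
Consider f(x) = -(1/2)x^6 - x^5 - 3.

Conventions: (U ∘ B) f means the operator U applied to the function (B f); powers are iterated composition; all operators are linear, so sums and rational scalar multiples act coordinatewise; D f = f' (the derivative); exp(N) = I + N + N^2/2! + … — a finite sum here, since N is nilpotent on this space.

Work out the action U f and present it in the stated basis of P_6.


g(x) = -(1/2)x^6 + (1/2)x^5 + (5/8)x^4 - (5/4)x^3 + (25/32)x^2 - (7/32)x - 381/128

order-1 term: (3/2)x^5 + (5/2)x^4
order-2 term: -(15/8)x^4 - (5/2)x^3
order-3 term: (5/4)x^3 + (5/4)x^2
order-4 term: -(15/32)x^2 - (5/16)x
order-5 term: (3/32)x + 1/32
order-6 term: -1/128
the series for exp(-(1/2)D) f terminates at order 6
exp(-(1/2)D) f = -(1/2)x^6 + (1/2)x^5 + (5/8)x^4 - (5/4)x^3 + (25/32)x^2 - (7/32)x - 381/128


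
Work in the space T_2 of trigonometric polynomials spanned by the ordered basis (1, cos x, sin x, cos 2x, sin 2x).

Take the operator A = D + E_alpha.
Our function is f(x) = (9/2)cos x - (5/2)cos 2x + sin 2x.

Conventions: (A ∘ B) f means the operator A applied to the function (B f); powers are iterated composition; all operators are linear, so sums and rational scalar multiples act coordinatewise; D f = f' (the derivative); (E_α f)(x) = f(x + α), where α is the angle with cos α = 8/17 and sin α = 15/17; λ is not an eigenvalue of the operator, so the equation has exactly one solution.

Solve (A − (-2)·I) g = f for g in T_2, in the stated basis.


the image equals g(x) = (189/164)cos x + (36/41)sin x - (3721/5834)cos 2x - (1628/2917)sin 2x

write g with unknown coordinates in the stated basis and equate coefficients in (A − (-2)·I) g = f
solving from the highest basis element down gives g = (189/164)cos x + (36/41)sin x - (3721/5834)cos 2x - (1628/2917)sin 2x
check: A g = (90/41)cos x - (72/41)sin x - (7143/5834)cos 2x + (6173/2917)sin 2x
so A g − (-2)·g = (9/2)cos x - (5/2)cos 2x + sin 2x = f ✓


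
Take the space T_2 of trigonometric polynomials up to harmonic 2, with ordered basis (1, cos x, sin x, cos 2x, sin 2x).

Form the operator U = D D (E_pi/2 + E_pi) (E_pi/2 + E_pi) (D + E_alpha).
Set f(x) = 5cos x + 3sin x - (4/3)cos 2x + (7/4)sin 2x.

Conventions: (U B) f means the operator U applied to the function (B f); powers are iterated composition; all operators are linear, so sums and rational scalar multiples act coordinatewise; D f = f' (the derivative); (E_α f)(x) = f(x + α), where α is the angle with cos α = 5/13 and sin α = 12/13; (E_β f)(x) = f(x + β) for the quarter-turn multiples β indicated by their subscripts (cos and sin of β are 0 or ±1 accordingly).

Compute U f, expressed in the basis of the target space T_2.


the result is g(x) = -(220/13)cos x - (200/13)sin x

D f = 3cos x - 5sin x + (7/2)cos 2x + (8/3)sin 2x
E_alpha f = (61/13)cos x - (45/13)sin x + (1106/507)cos 2x - (193/676)sin 2x
(D + E_alpha) f = (100/13)cos x - (110/13)sin x + (5761/1014)cos 2x + (4829/2028)sin 2x
E_pi/2 (D + E_alpha) f = -(110/13)cos x - (100/13)sin x - (5761/1014)cos 2x - (4829/2028)sin 2x
E_pi (D + E_alpha) f = -(100/13)cos x + (110/13)sin x + (5761/1014)cos 2x + (4829/2028)sin 2x
(E_pi/2 + E_pi) (D + E_alpha) f = -(210/13)cos x + (10/13)sin x
E_pi/2 ((E_pi/2 + E_pi) (D + E_alpha)) f = (10/13)cos x + (210/13)sin x
E_pi ((E_pi/2 + E_pi) (D + E_alpha)) f = (210/13)cos x - (10/13)sin x
(E_pi/2 + E_pi) ((E_pi/2 + E_pi) (D + E_alpha)) f = (220/13)cos x + (200/13)sin x
D ((E_pi/2 + E_pi) (E_pi/2 + E_pi) (D + E_alpha)) f = (200/13)cos x - (220/13)sin x
D D ((E_pi/2 + E_pi) (E_pi/2 + E_pi) (D + E_alpha)) f = -(220/13)cos x - (200/13)sin x


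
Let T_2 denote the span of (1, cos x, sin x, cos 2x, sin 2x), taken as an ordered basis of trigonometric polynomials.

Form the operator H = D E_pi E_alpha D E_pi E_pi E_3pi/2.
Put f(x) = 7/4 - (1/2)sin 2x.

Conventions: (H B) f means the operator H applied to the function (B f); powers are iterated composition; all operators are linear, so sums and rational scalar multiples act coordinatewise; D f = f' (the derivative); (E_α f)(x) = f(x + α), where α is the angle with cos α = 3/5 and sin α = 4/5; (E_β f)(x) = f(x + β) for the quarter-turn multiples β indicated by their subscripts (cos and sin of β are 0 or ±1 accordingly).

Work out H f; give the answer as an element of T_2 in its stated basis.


E_3pi/2 f = 7/4 + (1/2)sin 2x
E_pi E_3pi/2 f = 7/4 + (1/2)sin 2x
E_pi E_pi E_3pi/2 f = 7/4 + (1/2)sin 2x
D E_pi E_pi E_3pi/2 f = cos 2x
E_alpha (D E_pi) E_pi E_3pi/2 f = -(7/25)cos 2x - (24/25)sin 2x
E_pi (E_alpha D E_pi E_pi E_3pi/2) f = -(7/25)cos 2x - (24/25)sin 2x
D E_pi (E_alpha D E_pi E_pi E_3pi/2) f = -(48/25)cos 2x + (14/25)sin 2x

the result is g(x) = -(48/25)cos 2x + (14/25)sin 2x


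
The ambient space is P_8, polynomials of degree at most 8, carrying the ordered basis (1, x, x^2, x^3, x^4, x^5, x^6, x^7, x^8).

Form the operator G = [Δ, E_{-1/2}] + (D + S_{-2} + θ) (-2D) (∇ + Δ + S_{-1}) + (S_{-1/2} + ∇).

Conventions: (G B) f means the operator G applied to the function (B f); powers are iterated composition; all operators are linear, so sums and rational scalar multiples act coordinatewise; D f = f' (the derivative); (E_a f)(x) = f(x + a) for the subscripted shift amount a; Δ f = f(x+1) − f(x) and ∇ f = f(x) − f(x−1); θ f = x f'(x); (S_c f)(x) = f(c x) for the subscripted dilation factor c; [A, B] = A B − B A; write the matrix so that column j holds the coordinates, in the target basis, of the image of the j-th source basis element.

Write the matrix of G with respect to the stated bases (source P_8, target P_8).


image of 1: 1
image of x: -(1/2)x + 3
image of x^2: (1/4)x^2 + 6x - 13
image of x^3: -(1/8)x^3 + 39x^2 + 33x - 23
image of x^4: (1/16)x^4 + 44x^3 - 318x^2 - 92x - 17
image of x^5: -(1/32)x^5 + 205x^4 + 430x^3 - 230x^2 + 75x - 79
image of x^6: (1/64)x^6 + 330x^5 - 2475x^4 - 460x^3 - 1455x^2 - 474x - 25
image of x^7: -(1/128)x^7 + 987x^6 + 4599x^5 - 805x^4 + 2765x^3 - 1659x^2 + 161x - 167
image of x^8: (1/256)x^8 + 1944x^7 - 15820x^6 - 1288x^5 - 22470x^4 - 4424x^3 - 4060x^2 - 1336x - 33
each image's coordinates form column j of the matrix

the matrix is [[1, 3, -13, -23, -17, -79, -25, -167, -33]; [0, -1/2, 6, 33, -92, 75, -474, 161, -1336]; [0, 0, 1/4, 39, -318, -230, -1455, -1659, -4060]; [0, 0, 0, -1/8, 44, 430, -460, 2765, -4424]; [0, 0, 0, 0, 1/16, 205, -2475, -805, -22470]; [0, 0, 0, 0, 0, -1/32, 330, 4599, -1288]; [0, 0, 0, 0, 0, 0, 1/64, 987, -15820]; [0, 0, 0, 0, 0, 0, 0, -1/128, 1944]; [0, 0, 0, 0, 0, 0, 0, 0, 1/256]] (rows listed top to bottom)


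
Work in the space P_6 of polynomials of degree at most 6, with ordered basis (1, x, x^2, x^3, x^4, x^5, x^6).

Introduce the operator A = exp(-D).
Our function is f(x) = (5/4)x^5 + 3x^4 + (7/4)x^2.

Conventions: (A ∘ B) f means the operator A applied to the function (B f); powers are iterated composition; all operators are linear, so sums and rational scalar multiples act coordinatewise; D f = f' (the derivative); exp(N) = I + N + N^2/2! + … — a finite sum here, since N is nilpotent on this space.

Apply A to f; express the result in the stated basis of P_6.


order-1 term: -(25/4)x^4 - 12x^3 - (7/2)x
order-2 term: (25/2)x^3 + 18x^2 + 7/4
order-3 term: -(25/2)x^2 - 12x
order-4 term: (25/4)x + 3
order-5 term: -5/4
the series for exp(-D) f terminates at order 5
exp(-D) f = (5/4)x^5 - (13/4)x^4 + (1/2)x^3 + (29/4)x^2 - (37/4)x + 7/2

g(x) = (5/4)x^5 - (13/4)x^4 + (1/2)x^3 + (29/4)x^2 - (37/4)x + 7/2


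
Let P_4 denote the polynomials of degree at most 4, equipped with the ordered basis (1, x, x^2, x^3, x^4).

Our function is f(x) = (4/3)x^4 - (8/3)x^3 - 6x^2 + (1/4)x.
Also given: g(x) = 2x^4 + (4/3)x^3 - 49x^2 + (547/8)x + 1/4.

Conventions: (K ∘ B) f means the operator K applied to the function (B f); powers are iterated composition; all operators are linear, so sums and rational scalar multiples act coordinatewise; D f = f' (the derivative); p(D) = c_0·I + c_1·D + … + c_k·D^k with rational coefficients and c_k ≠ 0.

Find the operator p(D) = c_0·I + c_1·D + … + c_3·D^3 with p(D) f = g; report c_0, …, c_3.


c_0 = 3/2, c_1 = 1, c_2 = -2, c_3 = 3/2

D^0 f = (4/3)x^4 - (8/3)x^3 - 6x^2 + (1/4)x
D^1 f = (16/3)x^3 - 8x^2 - 12x + 1/4
D^2 f = 16x^2 - 16x - 12
D^3 f = 32x - 16
matching coefficients of g against c_0 f + c_1 Df + … from the top degree down determines the c_i
solution: c_0 = 3/2, c_1 = 1, c_2 = -2, c_3 = 3/2


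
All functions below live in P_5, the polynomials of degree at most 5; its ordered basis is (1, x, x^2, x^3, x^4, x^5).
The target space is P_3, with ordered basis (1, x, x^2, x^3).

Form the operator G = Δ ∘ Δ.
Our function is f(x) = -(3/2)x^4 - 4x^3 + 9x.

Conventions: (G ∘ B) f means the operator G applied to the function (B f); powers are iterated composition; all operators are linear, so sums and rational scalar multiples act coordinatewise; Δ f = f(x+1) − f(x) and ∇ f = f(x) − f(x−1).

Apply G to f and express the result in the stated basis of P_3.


the image equals g(x) = -18x^2 - 60x - 45

Δ f = -6x^3 - 21x^2 - 18x + 7/2
Δ Δ f = -18x^2 - 60x - 45


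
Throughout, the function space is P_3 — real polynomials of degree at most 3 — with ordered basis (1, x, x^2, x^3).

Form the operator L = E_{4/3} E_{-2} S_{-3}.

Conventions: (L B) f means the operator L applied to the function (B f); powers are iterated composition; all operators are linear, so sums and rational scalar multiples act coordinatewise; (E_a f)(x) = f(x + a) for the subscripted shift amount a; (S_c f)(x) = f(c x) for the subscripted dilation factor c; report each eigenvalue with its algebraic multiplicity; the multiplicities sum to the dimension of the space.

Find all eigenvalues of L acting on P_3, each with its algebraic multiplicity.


image of 1: 1
image of x: -3x + 2
image of x^2: 9x^2 - 12x + 4
image of x^3: -27x^3 + 54x^2 - 36x + 8
the matrix is upper triangular; its diagonal is (1, -3, 9, -27)
for a triangular matrix the eigenvalues are the diagonal entries, with algebraic multiplicity their repetition count

λ = -27 (multiplicity 1), λ = -3 (multiplicity 1), λ = 1 (multiplicity 1), λ = 9 (multiplicity 1)


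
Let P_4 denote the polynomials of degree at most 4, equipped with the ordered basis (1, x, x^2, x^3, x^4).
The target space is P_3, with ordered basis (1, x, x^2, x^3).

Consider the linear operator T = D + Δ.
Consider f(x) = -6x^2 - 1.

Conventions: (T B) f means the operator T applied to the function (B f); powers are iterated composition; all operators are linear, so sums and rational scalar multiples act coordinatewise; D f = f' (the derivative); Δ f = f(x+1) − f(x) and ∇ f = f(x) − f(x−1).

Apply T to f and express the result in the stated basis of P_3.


the result is g(x) = -24x - 6

D f = -12x
Δ f = -12x - 6
(D + Δ) f = -24x - 6


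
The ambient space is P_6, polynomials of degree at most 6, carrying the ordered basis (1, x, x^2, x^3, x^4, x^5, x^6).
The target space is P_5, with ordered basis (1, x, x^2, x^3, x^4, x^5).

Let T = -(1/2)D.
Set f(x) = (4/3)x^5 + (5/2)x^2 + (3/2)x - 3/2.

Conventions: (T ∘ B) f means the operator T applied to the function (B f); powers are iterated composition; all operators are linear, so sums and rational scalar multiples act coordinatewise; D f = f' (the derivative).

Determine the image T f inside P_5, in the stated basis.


the result is g(x) = -(10/3)x^4 - (5/2)x - 3/4

D f = (20/3)x^4 + 5x + 3/2
(-(1/2)D) f = -(10/3)x^4 - (5/2)x - 3/4


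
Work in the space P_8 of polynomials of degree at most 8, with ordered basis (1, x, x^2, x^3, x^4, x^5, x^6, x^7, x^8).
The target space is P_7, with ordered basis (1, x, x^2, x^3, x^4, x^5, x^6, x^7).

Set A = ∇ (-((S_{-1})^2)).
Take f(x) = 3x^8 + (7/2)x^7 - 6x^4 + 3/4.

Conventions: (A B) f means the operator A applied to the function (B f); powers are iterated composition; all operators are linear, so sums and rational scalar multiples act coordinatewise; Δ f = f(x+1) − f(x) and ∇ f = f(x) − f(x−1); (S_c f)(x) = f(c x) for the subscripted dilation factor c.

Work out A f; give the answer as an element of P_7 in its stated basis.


S_{-1} f = 3x^8 - (7/2)x^7 - 6x^4 + 3/4
S_{-1} S_{-1} f = 3x^8 + (7/2)x^7 - 6x^4 + 3/4
(-((S_{-1})^2)) f = -3x^8 - (7/2)x^7 + 6x^4 - 3/4
∇ (-((S_{-1})^2)) f = -24x^7 + (119/2)x^6 - (189/2)x^5 + (175/2)x^4 - (43/2)x^3 - (51/2)x^2 + (49/2)x - 13/2

the image equals g(x) = -24x^7 + (119/2)x^6 - (189/2)x^5 + (175/2)x^4 - (43/2)x^3 - (51/2)x^2 + (49/2)x - 13/2


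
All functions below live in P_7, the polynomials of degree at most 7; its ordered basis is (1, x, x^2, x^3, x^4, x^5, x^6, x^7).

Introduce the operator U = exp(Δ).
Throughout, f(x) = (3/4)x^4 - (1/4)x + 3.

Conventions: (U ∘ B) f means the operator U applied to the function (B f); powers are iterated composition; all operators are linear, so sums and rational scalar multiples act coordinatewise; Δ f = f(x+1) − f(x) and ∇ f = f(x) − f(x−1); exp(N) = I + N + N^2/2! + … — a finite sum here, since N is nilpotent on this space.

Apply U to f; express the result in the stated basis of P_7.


the result is g(x) = (3/4)x^4 + 3x^3 + 9x^2 + (59/4)x + 14

order-1 term: 3x^3 + (9/2)x^2 + 3x + 1/2
order-2 term: (9/2)x^2 + 9x + 21/4
order-3 term: 3x + 9/2
order-4 term: 3/4
the series for exp(Δ) f terminates at order 4
exp(Δ) f = (3/4)x^4 + 3x^3 + 9x^2 + (59/4)x + 14


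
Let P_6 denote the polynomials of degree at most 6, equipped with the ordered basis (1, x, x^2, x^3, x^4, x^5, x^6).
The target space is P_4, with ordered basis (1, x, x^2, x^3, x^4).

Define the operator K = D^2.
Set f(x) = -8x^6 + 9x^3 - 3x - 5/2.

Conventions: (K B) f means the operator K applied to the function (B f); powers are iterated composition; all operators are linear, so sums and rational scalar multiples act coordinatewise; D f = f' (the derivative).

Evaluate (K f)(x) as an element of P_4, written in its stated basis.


the result is g(x) = -240x^4 + 54x

D f = -48x^5 + 27x^2 - 3
D D f = -240x^4 + 54x


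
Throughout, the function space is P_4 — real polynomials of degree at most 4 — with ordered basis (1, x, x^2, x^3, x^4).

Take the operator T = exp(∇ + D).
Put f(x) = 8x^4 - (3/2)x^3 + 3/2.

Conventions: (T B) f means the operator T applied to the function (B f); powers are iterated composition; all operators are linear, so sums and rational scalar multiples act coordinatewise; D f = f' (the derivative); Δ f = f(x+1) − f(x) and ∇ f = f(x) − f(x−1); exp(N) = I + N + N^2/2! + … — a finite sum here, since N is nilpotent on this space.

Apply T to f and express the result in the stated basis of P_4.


order-1 term: 64x^3 - 57x^2 + (73/2)x - 19/2
order-2 term: 192x^2 - 210x + 97
order-3 term: 256x - 204
order-4 term: 128
the series for exp(∇ + D) f terminates at order 4
exp(∇ + D) f = 8x^4 + (125/2)x^3 + 135x^2 + (165/2)x + 13

the result is g(x) = 8x^4 + (125/2)x^3 + 135x^2 + (165/2)x + 13


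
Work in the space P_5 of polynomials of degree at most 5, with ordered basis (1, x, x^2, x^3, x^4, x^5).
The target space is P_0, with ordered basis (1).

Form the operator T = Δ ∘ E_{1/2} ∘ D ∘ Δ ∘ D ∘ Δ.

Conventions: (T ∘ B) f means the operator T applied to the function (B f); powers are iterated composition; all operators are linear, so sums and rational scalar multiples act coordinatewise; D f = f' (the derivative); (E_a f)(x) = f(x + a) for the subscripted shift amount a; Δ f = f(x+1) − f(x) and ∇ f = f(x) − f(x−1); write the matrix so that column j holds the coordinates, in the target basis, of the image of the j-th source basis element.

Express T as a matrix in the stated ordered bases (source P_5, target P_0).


image of 1: 0
image of x: 0
image of x^2: 0
image of x^3: 0
image of x^4: 0
image of x^5: 120
each image's coordinates form column j of the matrix

the matrix is [[0, 0, 0, 0, 0, 120]] (rows listed top to bottom)


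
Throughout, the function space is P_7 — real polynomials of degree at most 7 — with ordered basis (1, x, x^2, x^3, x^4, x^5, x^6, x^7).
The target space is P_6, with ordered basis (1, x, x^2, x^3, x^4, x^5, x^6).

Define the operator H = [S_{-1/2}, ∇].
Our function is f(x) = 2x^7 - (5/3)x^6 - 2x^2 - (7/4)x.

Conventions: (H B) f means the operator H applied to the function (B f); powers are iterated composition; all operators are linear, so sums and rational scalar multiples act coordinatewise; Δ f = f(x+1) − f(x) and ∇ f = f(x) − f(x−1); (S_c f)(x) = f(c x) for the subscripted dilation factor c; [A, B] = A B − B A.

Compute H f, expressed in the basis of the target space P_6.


∇ f = 14x^6 - 52x^5 + 95x^4 - (310/3)x^3 + 67x^2 - 28x + 47/12
S_{-1/2} ∇ f = (7/32)x^6 + (13/8)x^5 + (95/16)x^4 + (155/12)x^3 + (67/4)x^2 + 14x + 47/12
S_{-1/2} f = -(1/64)x^7 - (5/192)x^6 - (1/2)x^2 + (7/8)x
∇ S_{-1/2} f = -(7/64)x^6 + (11/64)x^5 - (5/32)x^4 + (5/192)x^3 + (1/16)x^2 - (67/64)x + 133/96
[S_{-1/2}, ∇] f = (21/64)x^6 + (93/64)x^5 + (195/32)x^4 + (825/64)x^3 + (267/16)x^2 + (963/64)x + 81/32

g(x) = (21/64)x^6 + (93/64)x^5 + (195/32)x^4 + (825/64)x^3 + (267/16)x^2 + (963/64)x + 81/32


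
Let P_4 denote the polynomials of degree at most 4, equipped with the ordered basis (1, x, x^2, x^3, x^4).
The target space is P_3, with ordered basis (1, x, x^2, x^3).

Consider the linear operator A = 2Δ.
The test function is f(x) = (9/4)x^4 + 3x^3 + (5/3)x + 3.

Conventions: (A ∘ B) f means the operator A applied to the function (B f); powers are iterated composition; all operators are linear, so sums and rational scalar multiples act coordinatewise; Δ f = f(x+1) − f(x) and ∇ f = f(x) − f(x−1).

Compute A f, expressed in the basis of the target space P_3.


Δ f = 9x^3 + (45/2)x^2 + 18x + 83/12
(2Δ) f = 18x^3 + 45x^2 + 36x + 83/6

the result is g(x) = 18x^3 + 45x^2 + 36x + 83/6


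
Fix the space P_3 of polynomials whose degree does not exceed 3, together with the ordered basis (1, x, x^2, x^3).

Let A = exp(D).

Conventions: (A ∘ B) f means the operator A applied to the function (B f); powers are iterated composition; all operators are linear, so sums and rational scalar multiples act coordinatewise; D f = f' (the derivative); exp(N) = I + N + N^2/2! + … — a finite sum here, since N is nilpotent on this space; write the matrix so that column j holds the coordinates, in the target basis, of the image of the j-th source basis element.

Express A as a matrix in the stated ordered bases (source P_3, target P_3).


the matrix is [[1, 1, 1, 1]; [0, 1, 2, 3]; [0, 0, 1, 3]; [0, 0, 0, 1]] (rows listed top to bottom)

image of 1: 1
image of x: x + 1
image of x^2: x^2 + 2x + 1
image of x^3: x^3 + 3x^2 + 3x + 1
each image's coordinates form column j of the matrix


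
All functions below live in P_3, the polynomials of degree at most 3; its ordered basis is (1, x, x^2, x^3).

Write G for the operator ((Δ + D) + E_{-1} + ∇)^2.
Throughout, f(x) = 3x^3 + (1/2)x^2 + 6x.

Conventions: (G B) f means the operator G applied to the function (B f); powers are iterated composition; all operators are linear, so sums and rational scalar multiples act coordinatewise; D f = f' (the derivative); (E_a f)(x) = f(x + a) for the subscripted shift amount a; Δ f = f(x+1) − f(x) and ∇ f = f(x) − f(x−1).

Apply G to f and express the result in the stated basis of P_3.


Δ f = 9x^2 + 10x + 19/2
D f = 9x^2 + x + 6
(Δ + D) f = 18x^2 + 11x + 31/2
E_{-1} f = 3x^3 - (17/2)x^2 + 14x - 17/2
∇ f = 9x^2 - 8x + 17/2
((Δ + D) + E_{-1} + ∇) f = 3x^3 + (37/2)x^2 + 17x + 31/2
Δ ((Δ + D) + E_{-1} + ∇) f = 9x^2 + 46x + 77/2
D ((Δ + D) + E_{-1} + ∇) f = 9x^2 + 37x + 17
(Δ + D) ((Δ + D) + E_{-1} + ∇) f = 18x^2 + 83x + 111/2
E_{-1} ((Δ + D) + E_{-1} + ∇) f = 3x^3 + (19/2)x^2 - 11x + 14
∇ ((Δ + D) + E_{-1} + ∇) f = 9x^2 + 28x + 3/2
((Δ + D) + E_{-1} + ∇) ((Δ + D) + E_{-1} + ∇) f = 3x^3 + (73/2)x^2 + 100x + 71

the result is g(x) = 3x^3 + (73/2)x^2 + 100x + 71


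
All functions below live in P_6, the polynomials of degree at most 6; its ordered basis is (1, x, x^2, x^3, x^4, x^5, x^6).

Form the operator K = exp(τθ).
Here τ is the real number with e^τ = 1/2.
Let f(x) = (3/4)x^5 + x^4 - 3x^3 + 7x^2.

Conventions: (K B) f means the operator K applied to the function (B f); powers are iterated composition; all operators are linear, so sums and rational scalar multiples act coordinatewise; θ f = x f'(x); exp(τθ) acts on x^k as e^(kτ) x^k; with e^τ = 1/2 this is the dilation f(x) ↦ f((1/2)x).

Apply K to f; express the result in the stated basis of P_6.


the result is g(x) = (3/128)x^5 + (1/16)x^4 - (3/8)x^3 + (7/4)x^2

exp(τθ) x^k = e^(kτ) x^k; with e^τ = 1/2 this sends x^k to (1/2)^k x^k
x^2 ↦ 1/4 x^2
x^3 ↦ 1/8 x^3
x^4 ↦ 1/16 x^4
x^5 ↦ 1/32 x^5
applying this coordinatewise to f: exp(τθ) f = (3/128)x^5 + (1/16)x^4 - (3/8)x^3 + (7/4)x^2


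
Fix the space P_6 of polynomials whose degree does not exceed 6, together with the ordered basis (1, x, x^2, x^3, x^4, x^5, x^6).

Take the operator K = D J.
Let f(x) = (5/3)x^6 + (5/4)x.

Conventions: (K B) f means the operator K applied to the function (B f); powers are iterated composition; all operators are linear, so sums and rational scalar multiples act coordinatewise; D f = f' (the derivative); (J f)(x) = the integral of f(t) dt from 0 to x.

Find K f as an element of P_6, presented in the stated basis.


the result is g(x) = (5/3)x^6 + (5/4)x

J f = (5/21)x^7 + (5/8)x^2
D J f = (5/3)x^6 + (5/4)x


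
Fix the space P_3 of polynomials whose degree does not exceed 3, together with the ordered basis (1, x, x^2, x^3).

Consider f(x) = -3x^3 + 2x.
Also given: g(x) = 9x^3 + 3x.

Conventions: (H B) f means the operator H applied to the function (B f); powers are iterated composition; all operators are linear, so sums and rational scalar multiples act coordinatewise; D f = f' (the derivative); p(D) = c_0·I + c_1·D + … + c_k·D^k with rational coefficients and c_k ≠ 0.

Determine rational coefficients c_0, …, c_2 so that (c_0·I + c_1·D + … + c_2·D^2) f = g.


D^0 f = -3x^3 + 2x
D^1 f = -9x^2 + 2
D^2 f = -18x
matching coefficients of g against c_0 f + c_1 Df + … from the top degree down determines the c_i
solution: c_0 = -3, c_1 = 0, c_2 = -1/2

p(D) = -3·I − (1/2)·D^2, i.e. c_0 = -3, c_1 = 0, c_2 = -1/2


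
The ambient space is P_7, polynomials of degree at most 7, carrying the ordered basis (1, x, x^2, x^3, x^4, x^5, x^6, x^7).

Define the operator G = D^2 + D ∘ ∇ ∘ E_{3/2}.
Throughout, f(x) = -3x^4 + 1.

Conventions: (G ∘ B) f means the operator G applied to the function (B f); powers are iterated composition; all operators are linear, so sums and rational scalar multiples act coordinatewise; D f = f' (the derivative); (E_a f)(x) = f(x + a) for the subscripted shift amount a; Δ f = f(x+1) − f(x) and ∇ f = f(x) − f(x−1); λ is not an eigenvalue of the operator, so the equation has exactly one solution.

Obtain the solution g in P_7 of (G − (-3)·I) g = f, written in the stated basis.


write g with unknown coordinates in the stated basis and equate coefficients in (G − (-3)·I) g = f
solving from the highest basis element down gives g = -x^4 + 8x^2 + 8x - 6
check: G g = -24x^2 - 24x + 19
so G g − (-3)·g = -3x^4 + 1 = f ✓

g(x) = -x^4 + 8x^2 + 8x - 6


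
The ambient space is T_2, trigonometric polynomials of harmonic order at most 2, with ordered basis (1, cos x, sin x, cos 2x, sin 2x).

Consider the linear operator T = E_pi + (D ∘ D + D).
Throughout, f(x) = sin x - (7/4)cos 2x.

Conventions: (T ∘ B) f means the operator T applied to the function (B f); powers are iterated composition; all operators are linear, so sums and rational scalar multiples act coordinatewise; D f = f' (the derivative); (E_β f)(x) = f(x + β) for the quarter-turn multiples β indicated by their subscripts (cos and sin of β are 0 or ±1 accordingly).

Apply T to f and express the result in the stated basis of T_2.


E_pi f = -sin x - (7/4)cos 2x
D f = cos x + (7/2)sin 2x
D D f = -sin x + 7cos 2x
D f = cos x + (7/2)sin 2x
(D ∘ D + D) f = cos x - sin x + 7cos 2x + (7/2)sin 2x
(E_pi + (D ∘ D + D)) f = cos x - 2sin x + (21/4)cos 2x + (7/2)sin 2x

the result is g(x) = cos x - 2sin x + (21/4)cos 2x + (7/2)sin 2x


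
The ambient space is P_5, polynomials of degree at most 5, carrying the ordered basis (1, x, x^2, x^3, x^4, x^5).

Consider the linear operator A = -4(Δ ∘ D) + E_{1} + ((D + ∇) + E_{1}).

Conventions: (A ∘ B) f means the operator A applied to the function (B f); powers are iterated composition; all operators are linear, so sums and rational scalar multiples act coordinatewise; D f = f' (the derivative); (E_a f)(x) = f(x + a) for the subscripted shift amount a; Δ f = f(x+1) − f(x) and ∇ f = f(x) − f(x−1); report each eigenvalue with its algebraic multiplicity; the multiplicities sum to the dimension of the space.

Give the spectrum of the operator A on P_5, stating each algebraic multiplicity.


image of 1: 2
image of x: 2x + 4
image of x^2: 2x^2 + 8x - 7
image of x^3: 2x^3 + 12x^2 - 21x - 9
image of x^4: 2x^4 + 16x^3 - 42x^2 - 36x - 15
image of x^5: 2x^5 + 20x^4 - 70x^3 - 90x^2 - 75x - 17
the matrix is upper triangular; its diagonal is (2, 2, 2, 2, 2, 2)
for a triangular matrix the eigenvalues are the diagonal entries, with algebraic multiplicity their repetition count

λ = 2 (multiplicity 6)


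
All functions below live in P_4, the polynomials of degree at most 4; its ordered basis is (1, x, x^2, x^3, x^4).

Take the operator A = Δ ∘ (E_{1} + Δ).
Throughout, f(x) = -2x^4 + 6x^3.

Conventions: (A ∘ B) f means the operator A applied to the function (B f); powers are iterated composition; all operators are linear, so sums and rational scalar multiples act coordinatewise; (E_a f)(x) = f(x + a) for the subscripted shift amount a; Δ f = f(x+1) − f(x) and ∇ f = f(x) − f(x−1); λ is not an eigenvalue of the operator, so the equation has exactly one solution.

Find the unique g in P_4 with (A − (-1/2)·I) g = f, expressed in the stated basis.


write g with unknown coordinates in the stated basis and equate coefficients in (A − (-1/2)·I) g = f
solving from the highest basis element down gives g = -4x^4 + 44x^3 - 24x^2 - 808x + 944
check: A g = -16x^3 + 12x^2 + 404x - 472
so A g − (-1/2)·g = -2x^4 + 6x^3 = f ✓

g(x) = -4x^4 + 44x^3 - 24x^2 - 808x + 944


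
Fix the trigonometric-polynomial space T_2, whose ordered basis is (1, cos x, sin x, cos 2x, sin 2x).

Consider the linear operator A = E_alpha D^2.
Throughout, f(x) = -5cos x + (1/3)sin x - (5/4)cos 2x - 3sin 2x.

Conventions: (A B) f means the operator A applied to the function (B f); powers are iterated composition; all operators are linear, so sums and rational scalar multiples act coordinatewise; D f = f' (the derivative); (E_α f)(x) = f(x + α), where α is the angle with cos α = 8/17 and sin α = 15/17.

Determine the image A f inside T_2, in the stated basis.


the image equals g(x) = (35/17)cos x - (233/51)sin x + (2075/289)cos 2x - (3132/289)sin 2x

D f = (1/3)cos x + 5sin x - 6cos 2x + (5/2)sin 2x
D D f = 5cos x - (1/3)sin x + 5cos 2x + 12sin 2x
E_alpha D^2 f = (35/17)cos x - (233/51)sin x + (2075/289)cos 2x - (3132/289)sin 2x


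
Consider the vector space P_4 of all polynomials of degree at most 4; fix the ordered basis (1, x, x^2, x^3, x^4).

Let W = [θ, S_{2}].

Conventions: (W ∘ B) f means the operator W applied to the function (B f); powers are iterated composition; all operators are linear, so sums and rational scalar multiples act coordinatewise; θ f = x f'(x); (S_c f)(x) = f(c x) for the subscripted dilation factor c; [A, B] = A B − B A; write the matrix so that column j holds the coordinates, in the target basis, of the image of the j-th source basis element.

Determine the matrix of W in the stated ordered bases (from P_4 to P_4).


image of 1: 0
image of x: 0
image of x^2: 0
image of x^3: 0
image of x^4: 0
each image's coordinates form column j of the matrix

the matrix is [[0, 0, 0, 0, 0]; [0, 0, 0, 0, 0]; [0, 0, 0, 0, 0]; [0, 0, 0, 0, 0]; [0, 0, 0, 0, 0]] (rows listed top to bottom)
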